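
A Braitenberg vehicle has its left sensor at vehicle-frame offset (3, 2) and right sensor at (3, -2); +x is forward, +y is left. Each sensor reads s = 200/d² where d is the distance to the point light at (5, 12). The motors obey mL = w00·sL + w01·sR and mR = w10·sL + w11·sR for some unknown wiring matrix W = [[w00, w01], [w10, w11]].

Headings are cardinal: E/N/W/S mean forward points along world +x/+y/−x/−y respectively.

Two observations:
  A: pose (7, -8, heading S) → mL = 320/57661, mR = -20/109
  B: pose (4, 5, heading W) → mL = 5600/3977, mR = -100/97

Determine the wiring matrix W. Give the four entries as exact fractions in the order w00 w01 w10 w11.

-1/2 1/2 -1/2 0

obs A: pose=(7,-8,S) → sL=40/109, sR=200/529, mL=320/57661, mR=-20/109
obs B: pose=(4,5,W) → sL=200/97, sR=200/41, mL=5600/3977, mR=-100/97
sensor matrix S = [[40/109, 200/529], [200/97, 200/41]]; det S = 231744000/229317797
solve [mL_A; mL_B] = S·[w00; w01] and [mR_A; mR_B] = S·[w10; w11]:
  w00 = -1/2, w01 = 1/2, w10 = -1/2, w11 = 0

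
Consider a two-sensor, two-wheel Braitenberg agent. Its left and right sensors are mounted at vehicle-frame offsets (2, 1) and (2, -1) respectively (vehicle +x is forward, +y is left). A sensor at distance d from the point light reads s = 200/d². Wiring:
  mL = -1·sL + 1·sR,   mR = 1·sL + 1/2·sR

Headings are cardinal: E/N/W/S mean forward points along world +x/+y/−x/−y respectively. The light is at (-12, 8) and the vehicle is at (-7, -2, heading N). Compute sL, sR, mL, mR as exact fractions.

5/2 2 -1/2 7/2

left sensor world pos  = (-8, 0); dL² = 80
right sensor world pos = (-6, 0); dR² = 100
sL = 200/80 = 5/2
sR = 200/100 = 2
mL = -1·sL + 1·sR = -1/2
mR = 1·sL + 1/2·sR = 7/2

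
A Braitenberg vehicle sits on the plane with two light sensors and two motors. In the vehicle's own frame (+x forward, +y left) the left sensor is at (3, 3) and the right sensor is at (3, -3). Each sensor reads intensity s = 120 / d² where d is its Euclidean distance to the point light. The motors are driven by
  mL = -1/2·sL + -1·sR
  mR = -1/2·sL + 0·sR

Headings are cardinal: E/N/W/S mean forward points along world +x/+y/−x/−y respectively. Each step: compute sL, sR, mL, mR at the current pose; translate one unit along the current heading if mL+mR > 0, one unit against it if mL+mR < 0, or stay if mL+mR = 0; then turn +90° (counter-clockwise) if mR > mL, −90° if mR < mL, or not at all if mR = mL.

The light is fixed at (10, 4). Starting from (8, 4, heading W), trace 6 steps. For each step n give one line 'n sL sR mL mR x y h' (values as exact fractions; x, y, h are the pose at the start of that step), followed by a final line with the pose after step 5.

n=0: pose=(8,4,W); sL=60/17, sR=60/17; mL=-90/17, mR=-30/17; mL+mR=-120/17 → advance -1; mR−mL=60/17 → turn +1·90°
n=1: pose=(9,4,S); sL=120/13, sR=24/5; mL=-612/65, mR=-60/13; mL+mR=-912/65 → advance -1; mR−mL=24/5 → turn +1·90°
n=2: pose=(9,5,E); sL=6, sR=15; mL=-18, mR=-3; mL+mR=-21 → advance -1; mR−mL=15 → turn +1·90°
n=3: pose=(8,5,N); sL=120/41, sR=120/17; mL=-5940/697, mR=-60/41; mL+mR=-6960/697 → advance -1; mR−mL=120/17 → turn +1·90°
n=4: pose=(8,4,W); sL=60/17, sR=60/17; mL=-90/17, mR=-30/17; mL+mR=-120/17 → advance -1; mR−mL=60/17 → turn +1·90°
n=5: pose=(9,4,S); sL=120/13, sR=24/5; mL=-612/65, mR=-60/13; mL+mR=-912/65 → advance -1; mR−mL=24/5 → turn +1·90°

0 60/17 60/17 -90/17 -30/17 8 4 W
1 120/13 24/5 -612/65 -60/13 9 4 S
2 6 15 -18 -3 9 5 E
3 120/41 120/17 -5940/697 -60/41 8 5 N
4 60/17 60/17 -90/17 -30/17 8 4 W
5 120/13 24/5 -612/65 -60/13 9 4 S
final 9 5 E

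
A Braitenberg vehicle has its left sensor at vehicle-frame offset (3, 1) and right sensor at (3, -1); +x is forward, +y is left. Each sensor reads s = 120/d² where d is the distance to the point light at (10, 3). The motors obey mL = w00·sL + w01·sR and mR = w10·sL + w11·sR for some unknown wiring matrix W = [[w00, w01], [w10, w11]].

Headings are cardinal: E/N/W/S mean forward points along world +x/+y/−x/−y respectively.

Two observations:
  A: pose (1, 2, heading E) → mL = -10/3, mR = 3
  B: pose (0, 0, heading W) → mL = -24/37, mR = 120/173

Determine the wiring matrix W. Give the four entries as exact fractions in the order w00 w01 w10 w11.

-1 0 0 1

obs A: pose=(1,2,E) → sL=10/3, sR=3, mL=-10/3, mR=3
obs B: pose=(0,0,W) → sL=24/37, sR=120/173, mL=-24/37, mR=120/173
sensor matrix S = [[10/3, 3], [24/37, 120/173]]; det S = 2344/6401
solve [mL_A; mL_B] = S·[w00; w01] and [mR_A; mR_B] = S·[w10; w11]:
  w00 = -1, w01 = 0, w10 = 0, w11 = 1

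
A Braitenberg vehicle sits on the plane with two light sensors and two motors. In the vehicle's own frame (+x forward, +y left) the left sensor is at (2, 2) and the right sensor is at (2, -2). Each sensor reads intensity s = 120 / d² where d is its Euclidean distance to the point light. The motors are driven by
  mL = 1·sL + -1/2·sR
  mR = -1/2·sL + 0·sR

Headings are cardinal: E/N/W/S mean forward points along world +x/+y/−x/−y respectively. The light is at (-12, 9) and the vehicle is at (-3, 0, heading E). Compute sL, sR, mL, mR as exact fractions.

12/17 60/121 942/2057 -6/17

left sensor world pos  = (-1, 2); dL² = 170
right sensor world pos = (-1, -2); dR² = 242
sL = 120/170 = 12/17
sR = 120/242 = 60/121
mL = 1·sL + -1/2·sR = 942/2057
mR = -1/2·sL + 0·sR = -6/17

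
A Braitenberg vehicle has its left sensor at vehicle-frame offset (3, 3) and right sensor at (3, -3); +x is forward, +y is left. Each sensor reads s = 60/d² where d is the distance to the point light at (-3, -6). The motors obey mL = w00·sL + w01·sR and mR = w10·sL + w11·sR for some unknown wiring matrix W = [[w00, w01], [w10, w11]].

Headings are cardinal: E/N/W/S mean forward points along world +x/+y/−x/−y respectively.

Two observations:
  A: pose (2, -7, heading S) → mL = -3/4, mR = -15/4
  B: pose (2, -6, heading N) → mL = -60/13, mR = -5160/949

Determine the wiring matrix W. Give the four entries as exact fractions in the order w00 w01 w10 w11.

-1 0 -1 -1

obs A: pose=(2,-7,S) → sL=3/4, sR=3, mL=-3/4, mR=-15/4
obs B: pose=(2,-6,N) → sL=60/13, sR=60/73, mL=-60/13, mR=-5160/949
sensor matrix S = [[3/4, 3], [60/13, 60/73]]; det S = -12555/949
solve [mL_A; mL_B] = S·[w00; w01] and [mR_A; mR_B] = S·[w10; w11]:
  w00 = -1, w01 = 0, w10 = -1, w11 = -1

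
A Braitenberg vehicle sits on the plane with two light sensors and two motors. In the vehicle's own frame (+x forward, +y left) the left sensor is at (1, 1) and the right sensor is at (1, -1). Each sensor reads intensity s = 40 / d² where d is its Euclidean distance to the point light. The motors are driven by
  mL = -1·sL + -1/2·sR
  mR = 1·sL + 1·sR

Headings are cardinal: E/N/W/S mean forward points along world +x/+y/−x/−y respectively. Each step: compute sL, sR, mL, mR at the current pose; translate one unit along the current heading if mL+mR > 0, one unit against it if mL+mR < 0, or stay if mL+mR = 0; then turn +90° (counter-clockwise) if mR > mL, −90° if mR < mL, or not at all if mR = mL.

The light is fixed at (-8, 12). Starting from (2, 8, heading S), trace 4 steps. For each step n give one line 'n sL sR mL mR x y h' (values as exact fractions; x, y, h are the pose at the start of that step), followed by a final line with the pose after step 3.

0 20/73 20/53 -1790/3869 2520/3869 2 8 S
1 40/137 40/157 -9020/21509 11760/21509 2 7 E
2 10/29 1/4 -109/232 69/116 3 7 N
3 8/25 40/109 -1372/2725 1872/2725 3 8 W
final 2 8 S

n=0: pose=(2,8,S); sL=20/73, sR=20/53; mL=-1790/3869, mR=2520/3869; mL+mR=10/53 → advance +1; mR−mL=4310/3869 → turn +1·90°
n=1: pose=(2,7,E); sL=40/137, sR=40/157; mL=-9020/21509, mR=11760/21509; mL+mR=20/157 → advance +1; mR−mL=20780/21509 → turn +1·90°
n=2: pose=(3,7,N); sL=10/29, sR=1/4; mL=-109/232, mR=69/116; mL+mR=1/8 → advance +1; mR−mL=247/232 → turn +1·90°
n=3: pose=(3,8,W); sL=8/25, sR=40/109; mL=-1372/2725, mR=1872/2725; mL+mR=20/109 → advance +1; mR−mL=3244/2725 → turn +1·90°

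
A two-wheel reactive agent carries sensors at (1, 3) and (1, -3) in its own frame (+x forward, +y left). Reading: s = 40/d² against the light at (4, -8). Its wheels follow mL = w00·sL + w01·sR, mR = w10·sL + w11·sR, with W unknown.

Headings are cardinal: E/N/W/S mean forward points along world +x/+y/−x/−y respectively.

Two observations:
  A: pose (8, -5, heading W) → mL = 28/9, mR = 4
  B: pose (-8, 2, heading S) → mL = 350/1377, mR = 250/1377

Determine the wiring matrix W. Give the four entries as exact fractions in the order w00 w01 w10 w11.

1/2 1 1 -1/2

obs A: pose=(8,-5,W) → sL=40/9, sR=8/9, mL=28/9, mR=4
obs B: pose=(-8,2,S) → sL=20/81, sR=20/153, mL=350/1377, mR=250/1377
sensor matrix S = [[40/9, 8/9], [20/81, 20/153]]; det S = 4480/12393
solve [mL_A; mL_B] = S·[w00; w01] and [mR_A; mR_B] = S·[w10; w11]:
  w00 = 1/2, w01 = 1, w10 = 1, w11 = -1/2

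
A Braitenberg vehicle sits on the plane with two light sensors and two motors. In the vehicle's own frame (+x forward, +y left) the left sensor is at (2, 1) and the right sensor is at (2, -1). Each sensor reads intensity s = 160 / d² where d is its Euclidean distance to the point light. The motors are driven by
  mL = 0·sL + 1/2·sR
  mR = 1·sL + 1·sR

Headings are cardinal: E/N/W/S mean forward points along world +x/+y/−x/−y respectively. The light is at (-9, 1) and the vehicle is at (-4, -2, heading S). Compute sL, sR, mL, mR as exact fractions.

160/61 160/41 80/41 16320/2501

left sensor world pos  = (-3, -4); dL² = 61
right sensor world pos = (-5, -4); dR² = 41
sL = 160/61 = 160/61
sR = 160/41 = 160/41
mL = 0·sL + 1/2·sR = 80/41
mR = 1·sL + 1·sR = 16320/2501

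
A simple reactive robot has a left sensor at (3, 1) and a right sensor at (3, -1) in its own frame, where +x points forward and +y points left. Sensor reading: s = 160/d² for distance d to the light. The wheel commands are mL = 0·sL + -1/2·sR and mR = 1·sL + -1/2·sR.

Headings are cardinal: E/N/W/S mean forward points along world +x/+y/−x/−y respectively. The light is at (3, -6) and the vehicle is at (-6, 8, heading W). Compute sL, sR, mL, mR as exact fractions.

left sensor world pos  = (-9, 7); dL² = 313
right sensor world pos = (-9, 9); dR² = 369
sL = 160/313 = 160/313
sR = 160/369 = 160/369
mL = 0·sL + -1/2·sR = -80/369
mR = 1·sL + -1/2·sR = 34000/115497

160/313 160/369 -80/369 34000/115497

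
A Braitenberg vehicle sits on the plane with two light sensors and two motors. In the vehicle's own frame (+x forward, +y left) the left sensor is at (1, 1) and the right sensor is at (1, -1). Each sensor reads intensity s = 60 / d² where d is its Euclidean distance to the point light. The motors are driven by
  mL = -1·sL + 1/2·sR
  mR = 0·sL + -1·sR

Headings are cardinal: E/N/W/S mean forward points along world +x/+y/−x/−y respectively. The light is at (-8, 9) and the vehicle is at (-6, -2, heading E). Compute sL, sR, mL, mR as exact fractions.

left sensor world pos  = (-5, -1); dL² = 109
right sensor world pos = (-5, -3); dR² = 153
sL = 60/109 = 60/109
sR = 60/153 = 20/51
mL = -1·sL + 1/2·sR = -1970/5559
mR = 0·sL + -1·sR = -20/51

60/109 20/51 -1970/5559 -20/51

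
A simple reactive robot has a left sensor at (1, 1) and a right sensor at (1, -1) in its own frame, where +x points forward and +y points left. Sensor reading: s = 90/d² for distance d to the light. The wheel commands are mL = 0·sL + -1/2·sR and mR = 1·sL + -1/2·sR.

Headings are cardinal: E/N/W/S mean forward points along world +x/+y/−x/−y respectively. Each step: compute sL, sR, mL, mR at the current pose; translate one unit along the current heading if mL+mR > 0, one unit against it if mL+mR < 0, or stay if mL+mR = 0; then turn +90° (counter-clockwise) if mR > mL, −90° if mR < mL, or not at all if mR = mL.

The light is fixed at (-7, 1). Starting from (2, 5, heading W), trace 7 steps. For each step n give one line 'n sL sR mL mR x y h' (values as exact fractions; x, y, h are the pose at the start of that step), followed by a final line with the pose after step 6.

n=0: pose=(2,5,W); sL=90/73, sR=90/89; mL=-45/89, mR=4725/6497; mL+mR=1440/6497 → advance +1; mR−mL=90/73 → turn +1·90°
n=1: pose=(1,5,S); sL=1, sR=45/29; mL=-45/58, mR=13/58; mL+mR=-16/29 → advance -1; mR−mL=1 → turn +1·90°
n=2: pose=(1,6,E); sL=10/13, sR=90/97; mL=-45/97, mR=385/1261; mL+mR=-200/1261 → advance -1; mR−mL=10/13 → turn +1·90°
n=3: pose=(0,6,N); sL=5/4, sR=9/10; mL=-9/20, mR=4/5; mL+mR=7/20 → advance +1; mR−mL=5/4 → turn +1·90°
n=4: pose=(0,7,W); sL=90/61, sR=18/17; mL=-9/17, mR=981/1037; mL+mR=432/1037 → advance +1; mR−mL=90/61 → turn +1·90°
n=5: pose=(-1,7,S); sL=45/37, sR=9/5; mL=-9/10, mR=117/370; mL+mR=-108/185 → advance -1; mR−mL=45/37 → turn +1·90°
n=6: pose=(-1,8,E); sL=90/113, sR=18/17; mL=-9/17, mR=513/1921; mL+mR=-504/1921 → advance -1; mR−mL=90/113 → turn +1·90°

0 90/73 90/89 -45/89 4725/6497 2 5 W
1 1 45/29 -45/58 13/58 1 5 S
2 10/13 90/97 -45/97 385/1261 1 6 E
3 5/4 9/10 -9/20 4/5 0 6 N
4 90/61 18/17 -9/17 981/1037 0 7 W
5 45/37 9/5 -9/10 117/370 -1 7 S
6 90/113 18/17 -9/17 513/1921 -1 8 E
final -2 8 N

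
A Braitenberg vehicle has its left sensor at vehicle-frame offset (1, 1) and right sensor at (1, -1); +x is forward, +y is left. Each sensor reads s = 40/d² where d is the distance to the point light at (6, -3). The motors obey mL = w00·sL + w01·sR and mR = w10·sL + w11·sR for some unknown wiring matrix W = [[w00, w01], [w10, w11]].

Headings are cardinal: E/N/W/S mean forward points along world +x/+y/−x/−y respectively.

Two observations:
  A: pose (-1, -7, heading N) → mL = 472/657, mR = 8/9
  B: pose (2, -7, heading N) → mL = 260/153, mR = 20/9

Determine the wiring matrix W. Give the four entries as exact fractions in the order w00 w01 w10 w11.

1/2 1/2 0 1

obs A: pose=(-1,-7,N) → sL=40/73, sR=8/9, mL=472/657, mR=8/9
obs B: pose=(2,-7,N) → sL=20/17, sR=20/9, mL=260/153, mR=20/9
sensor matrix S = [[40/73, 8/9], [20/17, 20/9]]; det S = 640/3723
solve [mL_A; mL_B] = S·[w00; w01] and [mR_A; mR_B] = S·[w10; w11]:
  w00 = 1/2, w01 = 1/2, w10 = 0, w11 = 1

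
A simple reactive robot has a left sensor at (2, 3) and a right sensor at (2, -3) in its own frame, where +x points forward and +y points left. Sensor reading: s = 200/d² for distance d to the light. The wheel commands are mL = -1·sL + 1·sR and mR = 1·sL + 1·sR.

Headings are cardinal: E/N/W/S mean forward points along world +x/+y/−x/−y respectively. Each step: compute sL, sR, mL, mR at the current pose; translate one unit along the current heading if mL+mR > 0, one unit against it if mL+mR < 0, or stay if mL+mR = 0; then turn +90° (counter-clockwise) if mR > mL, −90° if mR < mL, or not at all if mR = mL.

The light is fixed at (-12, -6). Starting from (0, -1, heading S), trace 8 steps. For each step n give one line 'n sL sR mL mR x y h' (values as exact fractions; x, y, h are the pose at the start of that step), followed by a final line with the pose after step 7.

n=0: pose=(0,-1,S); sL=100/117, sR=20/9; mL=160/117, mR=40/13; mL+mR=40/9 → advance +1; mR−mL=200/117 → turn +1·90°
n=1: pose=(0,-2,E); sL=40/49, sR=200/197; mL=1920/9653, mR=17680/9653; mL+mR=400/197 → advance +1; mR−mL=80/49 → turn +1·90°
n=2: pose=(1,-2,N); sL=25/17, sR=50/73; mL=-975/1241, mR=2675/1241; mL+mR=100/73 → advance +1; mR−mL=50/17 → turn +1·90°
n=3: pose=(1,-1,W); sL=8/5, sR=40/37; mL=-96/185, mR=496/185; mL+mR=80/37 → advance +1; mR−mL=16/5 → turn +1·90°
n=4: pose=(0,-1,S); sL=100/117, sR=20/9; mL=160/117, mR=40/13; mL+mR=40/9 → advance +1; mR−mL=200/117 → turn +1·90°
n=5: pose=(0,-2,E); sL=40/49, sR=200/197; mL=1920/9653, mR=17680/9653; mL+mR=400/197 → advance +1; mR−mL=80/49 → turn +1·90°
n=6: pose=(1,-2,N); sL=25/17, sR=50/73; mL=-975/1241, mR=2675/1241; mL+mR=100/73 → advance +1; mR−mL=50/17 → turn +1·90°
n=7: pose=(1,-1,W); sL=8/5, sR=40/37; mL=-96/185, mR=496/185; mL+mR=80/37 → advance +1; mR−mL=16/5 → turn +1·90°

0 100/117 20/9 160/117 40/13 0 -1 S
1 40/49 200/197 1920/9653 17680/9653 0 -2 E
2 25/17 50/73 -975/1241 2675/1241 1 -2 N
3 8/5 40/37 -96/185 496/185 1 -1 W
4 100/117 20/9 160/117 40/13 0 -1 S
5 40/49 200/197 1920/9653 17680/9653 0 -2 E
6 25/17 50/73 -975/1241 2675/1241 1 -2 N
7 8/5 40/37 -96/185 496/185 1 -1 W
final 0 -1 S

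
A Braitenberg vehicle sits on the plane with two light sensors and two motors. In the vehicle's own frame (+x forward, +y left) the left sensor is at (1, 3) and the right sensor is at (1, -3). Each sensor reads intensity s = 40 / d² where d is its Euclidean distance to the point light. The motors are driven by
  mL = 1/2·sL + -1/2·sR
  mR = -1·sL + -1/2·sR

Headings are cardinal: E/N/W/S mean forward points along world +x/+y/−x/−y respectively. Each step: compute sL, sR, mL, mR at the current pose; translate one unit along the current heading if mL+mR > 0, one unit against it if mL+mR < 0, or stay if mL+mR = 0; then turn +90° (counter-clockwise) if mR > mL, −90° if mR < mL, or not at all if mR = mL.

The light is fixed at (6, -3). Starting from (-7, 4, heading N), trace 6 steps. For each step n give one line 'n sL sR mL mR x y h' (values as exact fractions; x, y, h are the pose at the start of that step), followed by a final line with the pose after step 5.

0 1/8 10/41 -39/656 -81/328 -7 4 N
1 8/45 40/153 -32/765 -236/765 -7 3 E
2 20/73 20/157 840/11461 -3870/11461 -8 3 S
3 40/241 8/65 336/15665 -3564/15665 -8 4 W
4 1/8 10/41 -39/656 -81/328 -7 4 N
5 8/45 40/153 -32/765 -236/765 -7 3 E
final -8 3 S

n=0: pose=(-7,4,N); sL=1/8, sR=10/41; mL=-39/656, mR=-81/328; mL+mR=-201/656 → advance -1; mR−mL=-3/16 → turn -1·90°
n=1: pose=(-7,3,E); sL=8/45, sR=40/153; mL=-32/765, mR=-236/765; mL+mR=-268/765 → advance -1; mR−mL=-4/15 → turn -1·90°
n=2: pose=(-8,3,S); sL=20/73, sR=20/157; mL=840/11461, mR=-3870/11461; mL+mR=-3030/11461 → advance -1; mR−mL=-30/73 → turn -1·90°
n=3: pose=(-8,4,W); sL=40/241, sR=8/65; mL=336/15665, mR=-3564/15665; mL+mR=-3228/15665 → advance -1; mR−mL=-60/241 → turn -1·90°
n=4: pose=(-7,4,N); sL=1/8, sR=10/41; mL=-39/656, mR=-81/328; mL+mR=-201/656 → advance -1; mR−mL=-3/16 → turn -1·90°
n=5: pose=(-7,3,E); sL=8/45, sR=40/153; mL=-32/765, mR=-236/765; mL+mR=-268/765 → advance -1; mR−mL=-4/15 → turn -1·90°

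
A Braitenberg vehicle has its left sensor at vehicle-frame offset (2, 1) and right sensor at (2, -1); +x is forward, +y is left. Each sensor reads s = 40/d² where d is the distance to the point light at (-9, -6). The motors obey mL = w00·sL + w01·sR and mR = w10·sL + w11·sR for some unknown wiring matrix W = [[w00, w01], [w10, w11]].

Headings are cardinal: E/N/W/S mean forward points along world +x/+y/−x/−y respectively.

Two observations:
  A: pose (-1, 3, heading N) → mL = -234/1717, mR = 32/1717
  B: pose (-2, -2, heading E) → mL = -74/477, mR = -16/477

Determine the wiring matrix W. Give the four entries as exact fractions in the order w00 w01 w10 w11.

-1 1/2 1/2 -1/2

obs A: pose=(-1,3,N) → sL=4/17, sR=20/101, mL=-234/1717, mR=32/1717
obs B: pose=(-2,-2,E) → sL=20/53, sR=4/9, mL=-74/477, mR=-16/477
sensor matrix S = [[4/17, 20/101], [20/53, 4/9]]; det S = 24448/819009
solve [mL_A; mL_B] = S·[w00; w01] and [mR_A; mR_B] = S·[w10; w11]:
  w00 = -1, w01 = 1/2, w10 = 1/2, w11 = -1/2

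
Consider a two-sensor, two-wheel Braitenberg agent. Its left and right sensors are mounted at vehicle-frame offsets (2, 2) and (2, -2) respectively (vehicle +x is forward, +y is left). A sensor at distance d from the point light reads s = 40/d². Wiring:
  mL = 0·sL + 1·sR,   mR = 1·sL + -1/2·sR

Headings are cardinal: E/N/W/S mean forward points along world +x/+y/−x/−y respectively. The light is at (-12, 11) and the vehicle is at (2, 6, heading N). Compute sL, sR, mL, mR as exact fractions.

40/153 8/53 8/53 1508/8109

left sensor world pos  = (0, 8); dL² = 153
right sensor world pos = (4, 8); dR² = 265
sL = 40/153 = 40/153
sR = 40/265 = 8/53
mL = 0·sL + 1·sR = 8/53
mR = 1·sL + -1/2·sR = 1508/8109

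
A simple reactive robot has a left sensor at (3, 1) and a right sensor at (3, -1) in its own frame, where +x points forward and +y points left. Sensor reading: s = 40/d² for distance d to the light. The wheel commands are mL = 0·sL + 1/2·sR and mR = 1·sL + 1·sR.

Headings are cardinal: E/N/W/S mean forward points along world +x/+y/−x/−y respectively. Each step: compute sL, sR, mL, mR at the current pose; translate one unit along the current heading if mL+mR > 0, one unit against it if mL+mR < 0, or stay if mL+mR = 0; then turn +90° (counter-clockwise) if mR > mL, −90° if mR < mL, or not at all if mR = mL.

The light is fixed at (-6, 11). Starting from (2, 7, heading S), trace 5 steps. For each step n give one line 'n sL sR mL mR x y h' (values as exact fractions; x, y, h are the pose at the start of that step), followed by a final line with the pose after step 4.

n=0: pose=(2,7,S); sL=4/13, sR=20/49; mL=10/49, mR=456/637; mL+mR=586/637 → advance +1; mR−mL=326/637 → turn +1·90°
n=1: pose=(2,6,E); sL=40/137, sR=40/157; mL=20/157, mR=11760/21509; mL+mR=14500/21509 → advance +1; mR−mL=9020/21509 → turn +1·90°
n=2: pose=(3,6,N); sL=10/17, sR=5/13; mL=5/26, mR=215/221; mL+mR=515/442 → advance +1; mR−mL=345/442 → turn +1·90°
n=3: pose=(3,7,W); sL=40/61, sR=8/9; mL=4/9, mR=848/549; mL+mR=364/183 → advance +1; mR−mL=604/549 → turn +1·90°
n=4: pose=(2,7,S); sL=4/13, sR=20/49; mL=10/49, mR=456/637; mL+mR=586/637 → advance +1; mR−mL=326/637 → turn +1·90°

0 4/13 20/49 10/49 456/637 2 7 S
1 40/137 40/157 20/157 11760/21509 2 6 E
2 10/17 5/13 5/26 215/221 3 6 N
3 40/61 8/9 4/9 848/549 3 7 W
4 4/13 20/49 10/49 456/637 2 7 S
final 2 6 E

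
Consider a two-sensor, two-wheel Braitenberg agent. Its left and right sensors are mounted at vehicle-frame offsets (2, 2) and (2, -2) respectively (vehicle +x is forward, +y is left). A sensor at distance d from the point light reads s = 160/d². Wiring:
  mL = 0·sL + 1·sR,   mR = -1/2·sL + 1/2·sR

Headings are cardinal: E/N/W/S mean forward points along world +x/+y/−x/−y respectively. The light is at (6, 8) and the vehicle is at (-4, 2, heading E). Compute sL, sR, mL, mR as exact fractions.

2 5/4 5/4 -3/8

left sensor world pos  = (-2, 4); dL² = 80
right sensor world pos = (-2, 0); dR² = 128
sL = 160/80 = 2
sR = 160/128 = 5/4
mL = 0·sL + 1·sR = 5/4
mR = -1/2·sL + 1/2·sR = -3/8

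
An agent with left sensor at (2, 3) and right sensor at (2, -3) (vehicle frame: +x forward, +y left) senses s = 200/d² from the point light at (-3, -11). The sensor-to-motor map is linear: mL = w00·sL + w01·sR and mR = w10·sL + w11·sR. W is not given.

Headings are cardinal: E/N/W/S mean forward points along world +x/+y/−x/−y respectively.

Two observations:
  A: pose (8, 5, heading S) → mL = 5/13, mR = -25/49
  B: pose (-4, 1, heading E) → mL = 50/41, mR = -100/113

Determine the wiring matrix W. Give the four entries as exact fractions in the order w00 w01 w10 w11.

obs A: pose=(8,5,S) → sL=25/49, sR=10/13, mL=5/13, mR=-25/49
obs B: pose=(-4,1,E) → sL=100/113, sR=100/41, mL=50/41, mR=-100/113
sensor matrix S = [[25/49, 10/13], [100/113, 100/41]]; det S = 1663500/2951221
solve [mL_A; mL_B] = S·[w00; w01] and [mR_A; mR_B] = S·[w10; w11]:
  w00 = 0, w01 = 1/2, w10 = -1, w11 = 0

0 1/2 -1 0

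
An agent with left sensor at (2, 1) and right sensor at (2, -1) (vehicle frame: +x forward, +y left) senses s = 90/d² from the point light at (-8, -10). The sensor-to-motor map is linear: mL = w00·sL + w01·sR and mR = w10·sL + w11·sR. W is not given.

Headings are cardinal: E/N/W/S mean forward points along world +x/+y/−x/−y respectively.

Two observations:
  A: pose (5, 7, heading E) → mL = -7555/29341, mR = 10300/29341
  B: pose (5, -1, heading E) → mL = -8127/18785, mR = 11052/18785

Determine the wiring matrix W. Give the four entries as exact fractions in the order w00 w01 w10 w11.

-1 -1/2 1 1

obs A: pose=(5,7,E) → sL=10/61, sR=90/481, mL=-7555/29341, mR=10300/29341
obs B: pose=(5,-1,E) → sL=18/65, sR=90/289, mL=-8127/18785, mR=11052/18785
sensor matrix S = [[10/61, 90/481], [18/65, 90/289]]; det S = -84096/110234137
solve [mL_A; mL_B] = S·[w00; w01] and [mR_A; mR_B] = S·[w10; w11]:
  w00 = -1, w01 = -1/2, w10 = 1, w11 = 1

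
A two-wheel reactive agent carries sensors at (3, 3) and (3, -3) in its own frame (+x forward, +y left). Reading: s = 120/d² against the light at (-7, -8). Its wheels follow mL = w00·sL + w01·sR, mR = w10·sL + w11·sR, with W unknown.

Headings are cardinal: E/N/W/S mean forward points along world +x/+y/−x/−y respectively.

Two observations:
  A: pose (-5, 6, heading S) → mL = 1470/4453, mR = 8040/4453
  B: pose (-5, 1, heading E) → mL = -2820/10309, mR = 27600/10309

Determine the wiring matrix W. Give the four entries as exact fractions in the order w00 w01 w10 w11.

obs A: pose=(-5,6,S) → sL=60/73, sR=60/61, mL=1470/4453, mR=8040/4453
obs B: pose=(-5,1,E) → sL=120/169, sR=120/61, mL=-2820/10309, mR=27600/10309
sensor matrix S = [[60/73, 60/61], [120/169, 120/61]]; det S = 691200/752557
solve [mL_A; mL_B] = S·[w00; w01] and [mR_A; mR_B] = S·[w10; w11]:
  w00 = 1, w01 = -1/2, w10 = 1, w11 = 1

1 -1/2 1 1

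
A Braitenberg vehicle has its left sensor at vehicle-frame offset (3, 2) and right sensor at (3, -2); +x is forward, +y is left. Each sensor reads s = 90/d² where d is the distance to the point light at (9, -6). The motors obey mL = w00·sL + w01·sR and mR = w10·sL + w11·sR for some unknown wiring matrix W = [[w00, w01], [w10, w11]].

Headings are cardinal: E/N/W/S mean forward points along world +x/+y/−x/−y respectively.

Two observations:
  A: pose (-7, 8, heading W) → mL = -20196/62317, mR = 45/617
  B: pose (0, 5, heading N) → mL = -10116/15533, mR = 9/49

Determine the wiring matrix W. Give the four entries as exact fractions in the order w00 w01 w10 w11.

obs A: pose=(-7,8,W) → sL=18/101, sR=90/617, mL=-20196/62317, mR=45/617
obs B: pose=(0,5,N) → sL=90/317, sR=18/49, mL=-10116/15533, mR=9/49
sensor matrix S = [[18/101, 90/617], [90/317, 18/49]]; det S = 23283936/967969961
solve [mL_A; mL_B] = S·[w00; w01] and [mR_A; mR_B] = S·[w10; w11]:
  w00 = -1, w01 = -1, w10 = 0, w11 = 1/2

-1 -1 0 1/2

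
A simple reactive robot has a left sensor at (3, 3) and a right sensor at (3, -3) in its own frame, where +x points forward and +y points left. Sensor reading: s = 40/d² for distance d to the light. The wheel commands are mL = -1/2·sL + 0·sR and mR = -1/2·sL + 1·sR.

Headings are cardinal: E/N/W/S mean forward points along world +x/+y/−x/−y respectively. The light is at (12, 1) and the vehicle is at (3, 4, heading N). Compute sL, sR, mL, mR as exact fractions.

2/9 5/9 -1/9 4/9

left sensor world pos  = (0, 7); dL² = 180
right sensor world pos = (6, 7); dR² = 72
sL = 40/180 = 2/9
sR = 40/72 = 5/9
mL = -1/2·sL + 0·sR = -1/9
mR = -1/2·sL + 1·sR = 4/9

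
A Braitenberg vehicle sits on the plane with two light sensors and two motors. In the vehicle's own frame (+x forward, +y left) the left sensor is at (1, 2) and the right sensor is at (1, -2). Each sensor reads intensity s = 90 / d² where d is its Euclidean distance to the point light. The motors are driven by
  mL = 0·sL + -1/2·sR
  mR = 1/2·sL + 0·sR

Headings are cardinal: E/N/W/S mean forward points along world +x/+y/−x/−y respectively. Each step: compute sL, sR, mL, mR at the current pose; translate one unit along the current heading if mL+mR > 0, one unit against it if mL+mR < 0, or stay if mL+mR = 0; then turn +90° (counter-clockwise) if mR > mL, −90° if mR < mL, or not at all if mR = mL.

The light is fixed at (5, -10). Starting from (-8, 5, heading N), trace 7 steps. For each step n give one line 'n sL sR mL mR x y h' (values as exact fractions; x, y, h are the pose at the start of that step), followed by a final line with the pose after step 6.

0 90/481 90/377 -45/377 45/481 -8 5 N
1 9/34 45/226 -45/452 9/68 -8 4 W
2 90/313 18/85 -9/85 45/313 -9 4 S
3 45/197 9/29 -9/58 45/394 -9 3 E
4 18/97 18/73 -9/73 9/97 -10 3 N
5 45/178 45/226 -45/452 45/356 -10 2 W
6 90/317 18/89 -9/89 45/317 -11 2 S
final -11 1 E

n=0: pose=(-8,5,N); sL=90/481, sR=90/377; mL=-45/377, mR=45/481; mL+mR=-360/13949 → advance -1; mR−mL=2970/13949 → turn +1·90°
n=1: pose=(-8,4,W); sL=9/34, sR=45/226; mL=-45/452, mR=9/68; mL+mR=63/1921 → advance +1; mR−mL=891/3842 → turn +1·90°
n=2: pose=(-9,4,S); sL=90/313, sR=18/85; mL=-9/85, mR=45/313; mL+mR=1008/26605 → advance +1; mR−mL=6642/26605 → turn +1·90°
n=3: pose=(-9,3,E); sL=45/197, sR=9/29; mL=-9/58, mR=45/394; mL+mR=-234/5713 → advance -1; mR−mL=1539/5713 → turn +1·90°
n=4: pose=(-10,3,N); sL=18/97, sR=18/73; mL=-9/73, mR=9/97; mL+mR=-216/7081 → advance -1; mR−mL=1530/7081 → turn +1·90°
n=5: pose=(-10,2,W); sL=45/178, sR=45/226; mL=-45/452, mR=45/356; mL+mR=270/10057 → advance +1; mR−mL=4545/20114 → turn +1·90°
n=6: pose=(-11,2,S); sL=90/317, sR=18/89; mL=-9/89, mR=45/317; mL+mR=1152/28213 → advance +1; mR−mL=6858/28213 → turn +1·90°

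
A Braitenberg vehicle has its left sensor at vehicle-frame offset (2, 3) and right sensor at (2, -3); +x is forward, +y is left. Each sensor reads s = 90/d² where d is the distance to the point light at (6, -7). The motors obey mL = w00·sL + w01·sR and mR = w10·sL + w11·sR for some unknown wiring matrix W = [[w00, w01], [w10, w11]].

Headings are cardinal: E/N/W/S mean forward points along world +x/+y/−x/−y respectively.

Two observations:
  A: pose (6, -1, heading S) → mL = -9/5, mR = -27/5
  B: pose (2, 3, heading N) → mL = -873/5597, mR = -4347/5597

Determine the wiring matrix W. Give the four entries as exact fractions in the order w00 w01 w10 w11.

obs A: pose=(6,-1,S) → sL=18/5, sR=18/5, mL=-9/5, mR=-27/5
obs B: pose=(2,3,N) → sL=90/193, sR=18/29, mL=-873/5597, mR=-4347/5597
sensor matrix S = [[18/5, 18/5], [90/193, 18/29]]; det S = 15552/27985
solve [mL_A; mL_B] = S·[w00; w01] and [mR_A; mR_B] = S·[w10; w11]:
  w00 = -1, w01 = 1/2, w10 = -1, w11 = -1/2

-1 1/2 -1 -1/2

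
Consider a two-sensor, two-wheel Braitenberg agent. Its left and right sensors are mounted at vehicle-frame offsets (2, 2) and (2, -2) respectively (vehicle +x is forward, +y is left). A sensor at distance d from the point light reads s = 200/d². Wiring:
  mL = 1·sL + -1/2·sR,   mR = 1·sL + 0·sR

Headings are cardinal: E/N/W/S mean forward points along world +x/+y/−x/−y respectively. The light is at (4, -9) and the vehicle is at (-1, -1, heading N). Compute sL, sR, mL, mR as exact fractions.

200/149 200/109 6900/16241 200/149

left sensor world pos  = (-3, 1); dL² = 149
right sensor world pos = (1, 1); dR² = 109
sL = 200/149 = 200/149
sR = 200/109 = 200/109
mL = 1·sL + -1/2·sR = 6900/16241
mR = 1·sL + 0·sR = 200/149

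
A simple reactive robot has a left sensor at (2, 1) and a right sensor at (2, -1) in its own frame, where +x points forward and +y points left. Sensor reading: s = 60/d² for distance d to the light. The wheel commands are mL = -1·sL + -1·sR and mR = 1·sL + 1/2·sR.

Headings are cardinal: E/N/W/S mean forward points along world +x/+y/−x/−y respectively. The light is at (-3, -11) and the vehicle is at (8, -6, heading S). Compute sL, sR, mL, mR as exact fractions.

left sensor world pos  = (9, -8); dL² = 153
right sensor world pos = (7, -8); dR² = 109
sL = 60/153 = 20/51
sR = 60/109 = 60/109
mL = -1·sL + -1·sR = -5240/5559
mR = 1·sL + 1/2·sR = 3710/5559

20/51 60/109 -5240/5559 3710/5559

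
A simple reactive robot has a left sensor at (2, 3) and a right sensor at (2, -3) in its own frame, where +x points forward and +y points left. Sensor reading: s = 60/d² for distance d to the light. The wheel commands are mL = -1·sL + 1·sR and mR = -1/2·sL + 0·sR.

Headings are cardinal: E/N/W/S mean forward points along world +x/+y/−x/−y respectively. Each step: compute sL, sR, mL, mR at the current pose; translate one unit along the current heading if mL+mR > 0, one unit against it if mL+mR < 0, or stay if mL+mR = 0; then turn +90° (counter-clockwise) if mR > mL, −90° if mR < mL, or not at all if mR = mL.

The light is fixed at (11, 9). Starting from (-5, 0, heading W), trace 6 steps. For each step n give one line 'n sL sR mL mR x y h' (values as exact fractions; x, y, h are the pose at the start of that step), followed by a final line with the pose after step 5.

0 5/39 1/6 1/26 -5/78 -5 0 W
1 60/373 60/193 10800/71989 -30/373 -4 0 N
2 30/97 6/29 -288/2813 -15/97 -4 1 E
3 60/269 60/461 -11520/124009 -30/269 -5 1 S
4 15/106 3/17 63/1802 -15/212 -5 2 W
5 60/349 60/169 10800/58981 -30/349 -4 2 N
final -4 3 E

n=0: pose=(-5,0,W); sL=5/39, sR=1/6; mL=1/26, mR=-5/78; mL+mR=-1/39 → advance -1; mR−mL=-4/39 → turn -1·90°
n=1: pose=(-4,0,N); sL=60/373, sR=60/193; mL=10800/71989, mR=-30/373; mL+mR=5010/71989 → advance +1; mR−mL=-16590/71989 → turn -1·90°
n=2: pose=(-4,1,E); sL=30/97, sR=6/29; mL=-288/2813, mR=-15/97; mL+mR=-723/2813 → advance -1; mR−mL=-147/2813 → turn -1·90°
n=3: pose=(-5,1,S); sL=60/269, sR=60/461; mL=-11520/124009, mR=-30/269; mL+mR=-25350/124009 → advance -1; mR−mL=-2310/124009 → turn -1·90°
n=4: pose=(-5,2,W); sL=15/106, sR=3/17; mL=63/1802, mR=-15/212; mL+mR=-129/3604 → advance -1; mR−mL=-381/3604 → turn -1·90°
n=5: pose=(-4,2,N); sL=60/349, sR=60/169; mL=10800/58981, mR=-30/349; mL+mR=5730/58981 → advance +1; mR−mL=-15870/58981 → turn -1·90°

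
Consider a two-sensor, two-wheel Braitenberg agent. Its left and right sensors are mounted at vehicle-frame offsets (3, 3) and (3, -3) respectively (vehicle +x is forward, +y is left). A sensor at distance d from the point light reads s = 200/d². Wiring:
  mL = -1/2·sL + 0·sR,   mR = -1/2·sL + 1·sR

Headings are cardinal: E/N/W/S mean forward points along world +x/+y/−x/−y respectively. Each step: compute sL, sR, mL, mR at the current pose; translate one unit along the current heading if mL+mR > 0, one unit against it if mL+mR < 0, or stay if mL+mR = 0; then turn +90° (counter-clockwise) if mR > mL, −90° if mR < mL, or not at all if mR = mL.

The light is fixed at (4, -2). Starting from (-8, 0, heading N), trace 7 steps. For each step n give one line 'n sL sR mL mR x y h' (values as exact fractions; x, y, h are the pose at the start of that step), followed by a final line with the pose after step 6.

0 4/5 100/53 -2/5 394/265 -8 0 N
1 8/9 200/261 -4/9 28/87 -8 1 W
2 25/8 50/49 -25/16 -425/784 -7 1 S
3 200/113 40/13 -100/113 3220/1469 -7 2 E
4 100/109 100/49 -50/109 8450/5341 -6 2 N
5 200/173 200/233 -100/173 11300/40309 -6 3 W
6 5 50/37 -5/2 -85/74 -5 3 S
final -5 4 E

n=0: pose=(-8,0,N); sL=4/5, sR=100/53; mL=-2/5, mR=394/265; mL+mR=288/265 → advance +1; mR−mL=100/53 → turn +1·90°
n=1: pose=(-8,1,W); sL=8/9, sR=200/261; mL=-4/9, mR=28/87; mL+mR=-32/261 → advance -1; mR−mL=200/261 → turn +1·90°
n=2: pose=(-7,1,S); sL=25/8, sR=50/49; mL=-25/16, mR=-425/784; mL+mR=-825/392 → advance -1; mR−mL=50/49 → turn +1·90°
n=3: pose=(-7,2,E); sL=200/113, sR=40/13; mL=-100/113, mR=3220/1469; mL+mR=1920/1469 → advance +1; mR−mL=40/13 → turn +1·90°
n=4: pose=(-6,2,N); sL=100/109, sR=100/49; mL=-50/109, mR=8450/5341; mL+mR=6000/5341 → advance +1; mR−mL=100/49 → turn +1·90°
n=5: pose=(-6,3,W); sL=200/173, sR=200/233; mL=-100/173, mR=11300/40309; mL+mR=-12000/40309 → advance -1; mR−mL=200/233 → turn +1·90°
n=6: pose=(-5,3,S); sL=5, sR=50/37; mL=-5/2, mR=-85/74; mL+mR=-135/37 → advance -1; mR−mL=50/37 → turn +1·90°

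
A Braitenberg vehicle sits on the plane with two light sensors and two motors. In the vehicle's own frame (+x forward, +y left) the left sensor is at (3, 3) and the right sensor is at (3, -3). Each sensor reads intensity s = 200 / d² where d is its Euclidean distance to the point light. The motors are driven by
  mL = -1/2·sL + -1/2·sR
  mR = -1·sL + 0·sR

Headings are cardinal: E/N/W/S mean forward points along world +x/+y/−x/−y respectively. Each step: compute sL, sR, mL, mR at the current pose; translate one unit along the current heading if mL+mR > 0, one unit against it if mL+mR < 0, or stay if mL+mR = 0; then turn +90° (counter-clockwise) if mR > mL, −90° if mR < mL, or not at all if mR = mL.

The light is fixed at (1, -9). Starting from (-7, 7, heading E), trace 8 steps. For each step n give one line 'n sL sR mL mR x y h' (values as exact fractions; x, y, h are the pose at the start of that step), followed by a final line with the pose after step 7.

n=0: pose=(-7,7,E); sL=100/193, sR=100/97; mL=-14500/18721, mR=-100/193; mL+mR=-24200/18721 → advance -1; mR−mL=4800/18721 → turn +1·90°
n=1: pose=(-8,7,N); sL=40/101, sR=200/397; mL=-18040/40097, mR=-40/101; mL+mR=-33920/40097 → advance -1; mR−mL=2160/40097 → turn +1·90°
n=2: pose=(-8,6,W); sL=25/36, sR=50/117; mL=-175/312, mR=-25/36; mL+mR=-1175/936 → advance -1; mR−mL=-125/936 → turn -1·90°
n=3: pose=(-7,6,N); sL=40/89, sR=200/349; mL=-15880/31061, mR=-40/89; mL+mR=-29840/31061 → advance -1; mR−mL=1920/31061 → turn +1·90°
n=4: pose=(-7,5,W); sL=100/121, sR=20/41; mL=-3260/4961, mR=-100/121; mL+mR=-7360/4961 → advance -1; mR−mL=-840/4961 → turn -1·90°
n=5: pose=(-6,5,N); sL=200/389, sR=40/61; mL=-13880/23729, mR=-200/389; mL+mR=-26080/23729 → advance -1; mR−mL=1680/23729 → turn +1·90°
n=6: pose=(-6,4,W); sL=1, sR=50/89; mL=-139/178, mR=-1; mL+mR=-317/178 → advance -1; mR−mL=-39/178 → turn -1·90°
n=7: pose=(-5,4,N); sL=200/337, sR=40/53; mL=-12040/17861, mR=-200/337; mL+mR=-22640/17861 → advance -1; mR−mL=1440/17861 → turn +1·90°

0 100/193 100/97 -14500/18721 -100/193 -7 7 E
1 40/101 200/397 -18040/40097 -40/101 -8 7 N
2 25/36 50/117 -175/312 -25/36 -8 6 W
3 40/89 200/349 -15880/31061 -40/89 -7 6 N
4 100/121 20/41 -3260/4961 -100/121 -7 5 W
5 200/389 40/61 -13880/23729 -200/389 -6 5 N
6 1 50/89 -139/178 -1 -6 4 W
7 200/337 40/53 -12040/17861 -200/337 -5 4 N
final -5 3 W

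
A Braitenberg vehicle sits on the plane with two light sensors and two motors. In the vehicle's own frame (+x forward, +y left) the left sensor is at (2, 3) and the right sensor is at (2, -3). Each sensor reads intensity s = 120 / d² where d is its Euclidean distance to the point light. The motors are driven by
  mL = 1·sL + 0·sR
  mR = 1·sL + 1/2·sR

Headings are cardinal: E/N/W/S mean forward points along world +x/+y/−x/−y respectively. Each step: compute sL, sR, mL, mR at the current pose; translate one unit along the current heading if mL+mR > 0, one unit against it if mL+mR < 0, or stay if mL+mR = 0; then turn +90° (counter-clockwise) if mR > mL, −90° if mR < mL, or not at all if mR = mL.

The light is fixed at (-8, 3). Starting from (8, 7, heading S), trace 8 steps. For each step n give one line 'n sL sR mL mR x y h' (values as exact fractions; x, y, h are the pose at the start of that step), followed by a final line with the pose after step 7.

n=0: pose=(8,7,S); sL=24/73, sR=120/173; mL=24/73, mR=8532/12629; mL+mR=12684/12629 → advance +1; mR−mL=60/173 → turn +1·90°
n=1: pose=(8,6,E); sL=1/3, sR=10/27; mL=1/3, mR=14/27; mL+mR=23/27 → advance +1; mR−mL=5/27 → turn +1·90°
n=2: pose=(9,6,N); sL=120/221, sR=24/85; mL=120/221, mR=756/1105; mL+mR=1356/1105 → advance +1; mR−mL=12/85 → turn +1·90°
n=3: pose=(9,7,W); sL=60/113, sR=60/137; mL=60/113, mR=11610/15481; mL+mR=19830/15481 → advance +1; mR−mL=30/137 → turn +1·90°
n=4: pose=(8,7,S); sL=24/73, sR=120/173; mL=24/73, mR=8532/12629; mL+mR=12684/12629 → advance +1; mR−mL=60/173 → turn +1·90°
n=5: pose=(8,6,E); sL=1/3, sR=10/27; mL=1/3, mR=14/27; mL+mR=23/27 → advance +1; mR−mL=5/27 → turn +1·90°
n=6: pose=(9,6,N); sL=120/221, sR=24/85; mL=120/221, mR=756/1105; mL+mR=1356/1105 → advance +1; mR−mL=12/85 → turn +1·90°
n=7: pose=(9,7,W); sL=60/113, sR=60/137; mL=60/113, mR=11610/15481; mL+mR=19830/15481 → advance +1; mR−mL=30/137 → turn +1·90°

0 24/73 120/173 24/73 8532/12629 8 7 S
1 1/3 10/27 1/3 14/27 8 6 E
2 120/221 24/85 120/221 756/1105 9 6 N
3 60/113 60/137 60/113 11610/15481 9 7 W
4 24/73 120/173 24/73 8532/12629 8 7 S
5 1/3 10/27 1/3 14/27 8 6 E
6 120/221 24/85 120/221 756/1105 9 6 N
7 60/113 60/137 60/113 11610/15481 9 7 W
final 8 7 S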